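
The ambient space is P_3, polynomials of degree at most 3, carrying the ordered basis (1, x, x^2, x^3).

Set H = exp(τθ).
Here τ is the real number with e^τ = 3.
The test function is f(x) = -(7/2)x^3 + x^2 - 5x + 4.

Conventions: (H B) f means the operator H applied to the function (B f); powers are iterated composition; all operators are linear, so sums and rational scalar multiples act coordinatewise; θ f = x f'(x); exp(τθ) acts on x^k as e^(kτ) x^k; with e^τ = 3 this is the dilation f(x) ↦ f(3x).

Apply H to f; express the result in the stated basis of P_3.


exp(τθ) x^k = e^(kτ) x^k; with e^τ = 3 this sends x^k to 3^k x^k
x ↦ 3 x
x^2 ↦ 9 x^2
x^3 ↦ 27 x^3
applying this coordinatewise to f: exp(τθ) f = -(189/2)x^3 + 9x^2 - 15x + 4

the image equals g(x) = -(189/2)x^3 + 9x^2 - 15x + 4


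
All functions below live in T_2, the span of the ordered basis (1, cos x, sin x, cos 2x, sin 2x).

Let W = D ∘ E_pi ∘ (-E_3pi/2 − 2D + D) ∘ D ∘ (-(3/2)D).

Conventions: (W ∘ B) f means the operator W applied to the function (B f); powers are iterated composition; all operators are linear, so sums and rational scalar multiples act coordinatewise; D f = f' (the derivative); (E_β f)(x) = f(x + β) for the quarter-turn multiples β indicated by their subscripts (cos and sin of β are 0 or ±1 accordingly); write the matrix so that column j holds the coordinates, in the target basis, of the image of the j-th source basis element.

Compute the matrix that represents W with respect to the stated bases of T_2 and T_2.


the matrix is [[0, 0, 0, 0, 0]; [0, 0, 0, 0, 0]; [0, 0, 0, 0, 0]; [0, 0, 0, 24, 12]; [0, 0, 0, -12, 24]] (rows listed top to bottom)

image of 1: 0
image of cos x: 0
image of sin x: 0
image of cos 2x: 24cos 2x - 12sin 2x
image of sin 2x: 12cos 2x + 24sin 2x
each image's coordinates form column j of the matrix


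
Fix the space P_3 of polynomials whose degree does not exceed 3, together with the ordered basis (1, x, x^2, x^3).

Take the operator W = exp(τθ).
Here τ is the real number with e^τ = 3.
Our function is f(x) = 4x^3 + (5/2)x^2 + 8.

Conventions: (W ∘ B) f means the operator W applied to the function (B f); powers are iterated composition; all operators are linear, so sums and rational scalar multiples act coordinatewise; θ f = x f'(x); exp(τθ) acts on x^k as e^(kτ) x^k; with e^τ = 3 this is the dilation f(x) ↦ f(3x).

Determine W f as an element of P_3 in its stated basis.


exp(τθ) x^k = e^(kτ) x^k; with e^τ = 3 this sends x^k to 3^k x^k
x^2 ↦ 9 x^2
x^3 ↦ 27 x^3
applying this coordinatewise to f: exp(τθ) f = 108x^3 + (45/2)x^2 + 8

the image equals g(x) = 108x^3 + (45/2)x^2 + 8


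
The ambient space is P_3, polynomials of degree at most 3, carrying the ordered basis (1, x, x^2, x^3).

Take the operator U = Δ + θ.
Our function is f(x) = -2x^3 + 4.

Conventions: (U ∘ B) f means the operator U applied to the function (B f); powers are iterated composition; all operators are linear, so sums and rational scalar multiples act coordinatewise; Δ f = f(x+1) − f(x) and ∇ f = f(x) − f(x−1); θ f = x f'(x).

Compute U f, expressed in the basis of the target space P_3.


Δ f = -6x^2 - 6x - 2
θ f = -6x^3
(Δ + θ) f = -6x^3 - 6x^2 - 6x - 2

the result is g(x) = -6x^3 - 6x^2 - 6x - 2


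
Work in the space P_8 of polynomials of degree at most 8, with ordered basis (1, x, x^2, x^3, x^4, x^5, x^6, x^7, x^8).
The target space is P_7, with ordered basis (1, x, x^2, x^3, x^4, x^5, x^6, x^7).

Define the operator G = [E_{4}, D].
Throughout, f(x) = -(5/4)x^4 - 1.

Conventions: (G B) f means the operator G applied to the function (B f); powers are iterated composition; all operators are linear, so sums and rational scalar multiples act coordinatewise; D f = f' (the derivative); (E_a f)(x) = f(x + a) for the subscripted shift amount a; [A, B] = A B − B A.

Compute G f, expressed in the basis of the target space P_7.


the image equals g(x) = 0

D f = -5x^3
E_{4} D f = -5x^3 - 60x^2 - 240x - 320
E_{4} f = -(5/4)x^4 - 20x^3 - 120x^2 - 320x - 321
D E_{4} f = -5x^3 - 60x^2 - 240x - 320
[E_{4}, D] f = 0


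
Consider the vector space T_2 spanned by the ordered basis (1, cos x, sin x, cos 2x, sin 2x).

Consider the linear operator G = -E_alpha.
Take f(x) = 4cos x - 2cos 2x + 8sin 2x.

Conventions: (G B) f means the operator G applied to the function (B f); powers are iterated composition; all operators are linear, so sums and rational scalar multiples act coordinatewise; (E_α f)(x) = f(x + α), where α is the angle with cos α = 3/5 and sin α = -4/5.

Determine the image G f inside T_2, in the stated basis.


the result is g(x) = -(12/5)cos x - (16/5)sin x + (178/25)cos 2x + (104/25)sin 2x

E_alpha f = (12/5)cos x + (16/5)sin x - (178/25)cos 2x - (104/25)sin 2x
(-E_alpha) f = -(12/5)cos x - (16/5)sin x + (178/25)cos 2x + (104/25)sin 2x


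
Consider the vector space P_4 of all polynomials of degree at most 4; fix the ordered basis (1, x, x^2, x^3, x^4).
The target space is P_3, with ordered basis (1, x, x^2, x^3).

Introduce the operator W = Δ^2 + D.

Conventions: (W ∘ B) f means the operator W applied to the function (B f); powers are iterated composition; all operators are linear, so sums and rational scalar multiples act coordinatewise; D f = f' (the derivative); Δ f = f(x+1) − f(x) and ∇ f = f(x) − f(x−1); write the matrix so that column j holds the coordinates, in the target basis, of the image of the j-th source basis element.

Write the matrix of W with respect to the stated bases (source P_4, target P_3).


image of 1: 0
image of x: 1
image of x^2: 2x + 2
image of x^3: 3x^2 + 6x + 6
image of x^4: 4x^3 + 12x^2 + 24x + 14
each image's coordinates form column j of the matrix

the matrix is [[0, 1, 2, 6, 14]; [0, 0, 2, 6, 24]; [0, 0, 0, 3, 12]; [0, 0, 0, 0, 4]] (rows listed top to bottom)


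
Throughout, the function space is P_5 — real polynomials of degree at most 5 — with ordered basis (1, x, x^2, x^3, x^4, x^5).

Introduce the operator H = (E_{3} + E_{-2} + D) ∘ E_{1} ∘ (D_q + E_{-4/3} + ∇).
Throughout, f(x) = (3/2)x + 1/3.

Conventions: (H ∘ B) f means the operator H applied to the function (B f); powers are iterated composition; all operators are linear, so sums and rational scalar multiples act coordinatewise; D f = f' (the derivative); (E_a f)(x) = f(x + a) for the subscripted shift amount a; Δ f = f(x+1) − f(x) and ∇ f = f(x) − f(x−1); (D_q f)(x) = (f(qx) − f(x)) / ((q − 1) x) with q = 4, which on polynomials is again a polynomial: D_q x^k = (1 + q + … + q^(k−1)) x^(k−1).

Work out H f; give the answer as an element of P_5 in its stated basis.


D_q f = 3/2
E_{-4/3} f = (3/2)x - 5/3
∇ f = 3/2
(D_q + E_{-4/3} + ∇) f = (3/2)x + 4/3
E_{1} (D_q + E_{-4/3} + ∇) f = (3/2)x + 17/6
E_{3} E_{1} (D_q + E_{-4/3} + ∇) f = (3/2)x + 22/3
E_{-2} E_{1} (D_q + E_{-4/3} + ∇) f = (3/2)x - 1/6
D E_{1} (D_q + E_{-4/3} + ∇) f = 3/2
(E_{3} + E_{-2} + D) E_{1} (D_q + E_{-4/3} + ∇) f = 3x + 26/3

the image equals g(x) = 3x + 26/3


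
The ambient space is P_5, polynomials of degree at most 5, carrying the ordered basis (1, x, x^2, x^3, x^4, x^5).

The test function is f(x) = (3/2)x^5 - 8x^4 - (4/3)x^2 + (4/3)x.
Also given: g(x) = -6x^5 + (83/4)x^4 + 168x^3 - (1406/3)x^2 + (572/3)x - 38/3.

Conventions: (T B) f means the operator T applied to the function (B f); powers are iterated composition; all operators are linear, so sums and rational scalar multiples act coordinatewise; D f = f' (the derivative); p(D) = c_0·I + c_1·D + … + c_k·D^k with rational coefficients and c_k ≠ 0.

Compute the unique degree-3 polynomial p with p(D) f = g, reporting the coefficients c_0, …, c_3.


c_0 = -4, c_1 = -3/2, c_2 = 4, c_3 = -1

D^0 f = (3/2)x^5 - 8x^4 - (4/3)x^2 + (4/3)x
D^1 f = (15/2)x^4 - 32x^3 - (8/3)x + 4/3
D^2 f = 30x^3 - 96x^2 - 8/3
D^3 f = 90x^2 - 192x
matching coefficients of g against c_0 f + c_1 Df + … from the top degree down determines the c_i
solution: c_0 = -4, c_1 = -3/2, c_2 = 4, c_3 = -1


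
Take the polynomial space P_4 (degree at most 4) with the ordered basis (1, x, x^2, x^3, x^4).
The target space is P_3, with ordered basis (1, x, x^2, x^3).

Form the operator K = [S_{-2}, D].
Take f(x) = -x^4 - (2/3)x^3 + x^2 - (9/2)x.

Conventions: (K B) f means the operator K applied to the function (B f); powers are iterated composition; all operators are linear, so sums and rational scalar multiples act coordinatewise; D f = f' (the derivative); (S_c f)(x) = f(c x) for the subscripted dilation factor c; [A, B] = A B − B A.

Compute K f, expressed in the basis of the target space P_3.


the image equals g(x) = 96x^3 - 24x^2 - 12x - 27/2

D f = -4x^3 - 2x^2 + 2x - 9/2
S_{-2} D f = 32x^3 - 8x^2 - 4x - 9/2
S_{-2} f = -16x^4 + (16/3)x^3 + 4x^2 + 9x
D S_{-2} f = -64x^3 + 16x^2 + 8x + 9
[S_{-2}, D] f = 96x^3 - 24x^2 - 12x - 27/2


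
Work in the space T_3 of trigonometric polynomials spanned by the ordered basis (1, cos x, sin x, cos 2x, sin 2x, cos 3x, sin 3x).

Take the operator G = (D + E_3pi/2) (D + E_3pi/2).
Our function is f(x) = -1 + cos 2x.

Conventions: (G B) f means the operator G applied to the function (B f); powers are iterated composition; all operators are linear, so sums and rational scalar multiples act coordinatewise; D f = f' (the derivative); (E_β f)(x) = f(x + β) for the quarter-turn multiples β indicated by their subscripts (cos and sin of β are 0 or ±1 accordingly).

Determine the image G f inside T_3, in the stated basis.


g(x) = -1 - 3cos 2x + 4sin 2x

D f = -2sin 2x
E_3pi/2 f = -1 - cos 2x
(D + E_3pi/2) f = -1 - cos 2x - 2sin 2x
D (D + E_3pi/2) f = -4cos 2x + 2sin 2x
E_3pi/2 (D + E_3pi/2) f = -1 + cos 2x + 2sin 2x
(D + E_3pi/2) (D + E_3pi/2) f = -1 - 3cos 2x + 4sin 2x


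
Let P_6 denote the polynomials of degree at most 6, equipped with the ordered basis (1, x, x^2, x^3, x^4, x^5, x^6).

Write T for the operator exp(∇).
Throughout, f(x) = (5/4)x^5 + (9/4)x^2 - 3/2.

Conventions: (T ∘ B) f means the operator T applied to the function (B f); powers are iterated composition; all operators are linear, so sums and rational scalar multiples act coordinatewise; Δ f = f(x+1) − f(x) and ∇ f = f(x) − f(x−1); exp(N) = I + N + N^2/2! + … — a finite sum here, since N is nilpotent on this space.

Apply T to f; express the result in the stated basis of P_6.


order-1 term: (25/4)x^4 - (25/2)x^3 + (25/2)x^2 - (7/4)x - 1
order-2 term: (25/2)x^3 - (75/2)x^2 + (175/4)x - 33/2
order-3 term: (25/2)x^2 - (75/2)x + 125/4
order-4 term: (25/4)x - 25/2
order-5 term: 5/4
the series for exp(∇) f terminates at order 5
exp(∇) f = (5/4)x^5 + (25/4)x^4 - (41/4)x^2 + (43/4)x + 1

the result is g(x) = (5/4)x^5 + (25/4)x^4 - (41/4)x^2 + (43/4)x + 1


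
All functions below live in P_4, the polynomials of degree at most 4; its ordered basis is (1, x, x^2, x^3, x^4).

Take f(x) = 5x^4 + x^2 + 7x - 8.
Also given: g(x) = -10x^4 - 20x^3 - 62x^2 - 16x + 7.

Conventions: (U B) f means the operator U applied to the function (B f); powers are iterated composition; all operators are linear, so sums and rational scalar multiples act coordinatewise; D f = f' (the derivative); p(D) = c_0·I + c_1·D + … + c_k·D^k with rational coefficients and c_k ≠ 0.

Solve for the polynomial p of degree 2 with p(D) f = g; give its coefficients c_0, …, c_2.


D^0 f = 5x^4 + x^2 + 7x - 8
D^1 f = 20x^3 + 2x + 7
D^2 f = 60x^2 + 2
matching coefficients of g against c_0 f + c_1 Df + … from the top degree down determines the c_i
solution: c_0 = -2, c_1 = -1, c_2 = -1

c_0 = -2, c_1 = -1, c_2 = -1


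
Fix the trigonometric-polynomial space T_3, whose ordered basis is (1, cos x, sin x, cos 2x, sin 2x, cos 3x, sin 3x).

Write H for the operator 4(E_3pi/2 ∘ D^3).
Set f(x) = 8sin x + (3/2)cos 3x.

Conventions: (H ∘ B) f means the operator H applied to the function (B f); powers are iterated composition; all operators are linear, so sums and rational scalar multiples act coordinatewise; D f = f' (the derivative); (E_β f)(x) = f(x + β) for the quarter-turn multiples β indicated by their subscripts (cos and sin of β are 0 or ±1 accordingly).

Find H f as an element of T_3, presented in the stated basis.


the result is g(x) = -32sin x + 162cos 3x

D f = 8cos x - (9/2)sin 3x
D D f = -8sin x - (27/2)cos 3x
D D D f = -8cos x + (81/2)sin 3x
E_3pi/2 D^3 f = -8sin x + (81/2)cos 3x
(4(E_3pi/2 ∘ D^3)) f = -32sin x + 162cos 3x


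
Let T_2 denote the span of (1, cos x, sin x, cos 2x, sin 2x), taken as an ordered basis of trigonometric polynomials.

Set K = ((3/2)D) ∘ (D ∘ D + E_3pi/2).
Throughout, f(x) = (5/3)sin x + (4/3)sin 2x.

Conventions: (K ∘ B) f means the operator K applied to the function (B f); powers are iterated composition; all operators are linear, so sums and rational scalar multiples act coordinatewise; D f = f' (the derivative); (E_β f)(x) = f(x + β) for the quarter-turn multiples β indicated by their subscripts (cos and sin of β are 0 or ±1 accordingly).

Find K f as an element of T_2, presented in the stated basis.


the result is g(x) = -(5/2)cos x + (5/2)sin x - 20cos 2x

D f = (5/3)cos x + (8/3)cos 2x
D D f = -(5/3)sin x - (16/3)sin 2x
E_3pi/2 f = -(5/3)cos x - (4/3)sin 2x
(D ∘ D + E_3pi/2) f = -(5/3)cos x - (5/3)sin x - (20/3)sin 2x
D (D ∘ D + E_3pi/2) f = -(5/3)cos x + (5/3)sin x - (40/3)cos 2x
((3/2)D) (D ∘ D + E_3pi/2) f = -(5/2)cos x + (5/2)sin x - 20cos 2x


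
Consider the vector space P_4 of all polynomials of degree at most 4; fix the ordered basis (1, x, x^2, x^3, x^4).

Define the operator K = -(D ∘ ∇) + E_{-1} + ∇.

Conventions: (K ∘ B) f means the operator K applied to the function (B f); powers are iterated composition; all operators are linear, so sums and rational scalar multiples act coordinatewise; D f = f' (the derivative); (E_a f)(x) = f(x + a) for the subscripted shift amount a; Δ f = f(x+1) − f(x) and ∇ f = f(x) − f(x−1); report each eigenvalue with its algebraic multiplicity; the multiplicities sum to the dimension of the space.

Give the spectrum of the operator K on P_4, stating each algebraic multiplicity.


λ = 1 (multiplicity 5)

image of 1: 1
image of x: x
image of x^2: x^2 - 2
image of x^3: x^3 - 6x + 3
image of x^4: x^4 - 12x^2 + 12x - 4
the matrix is upper triangular; its diagonal is (1, 1, 1, 1, 1)
for a triangular matrix the eigenvalues are the diagonal entries, with algebraic multiplicity their repetition count


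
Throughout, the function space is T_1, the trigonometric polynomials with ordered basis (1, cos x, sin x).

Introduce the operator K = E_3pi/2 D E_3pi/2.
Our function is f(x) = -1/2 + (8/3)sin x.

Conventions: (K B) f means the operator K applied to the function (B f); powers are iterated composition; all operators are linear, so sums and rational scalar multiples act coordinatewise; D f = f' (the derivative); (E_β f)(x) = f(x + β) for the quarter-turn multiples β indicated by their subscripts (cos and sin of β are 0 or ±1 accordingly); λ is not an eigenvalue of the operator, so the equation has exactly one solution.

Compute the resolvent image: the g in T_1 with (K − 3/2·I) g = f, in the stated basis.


g(x) = 1/3 + (32/39)cos x - (16/13)sin x

write g with unknown coordinates in the stated basis and equate coefficients in (K − 3/2·I) g = f
solving from the highest basis element down gives g = 1/3 + (32/39)cos x - (16/13)sin x
check: K g = (16/13)cos x + (32/39)sin x
so K g − 3/2·g = -1/2 + (8/3)sin x = f ✓


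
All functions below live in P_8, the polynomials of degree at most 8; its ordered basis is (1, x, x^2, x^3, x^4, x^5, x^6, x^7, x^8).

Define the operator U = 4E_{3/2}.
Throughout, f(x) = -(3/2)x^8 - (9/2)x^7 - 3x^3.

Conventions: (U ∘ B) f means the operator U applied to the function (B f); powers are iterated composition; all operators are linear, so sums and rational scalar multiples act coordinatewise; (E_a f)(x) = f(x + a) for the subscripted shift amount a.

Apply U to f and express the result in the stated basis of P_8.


the result is g(x) = -6x^8 - 90x^7 - 567x^6 - (3969/2)x^5 - (8505/2)x^4 - (46023/8)x^3 - (77409/16)x^2 - (74763/32)x - 64233/128

E_{3/2} f = -(3/2)x^8 - (45/2)x^7 - (567/4)x^6 - (3969/8)x^5 - (8505/8)x^4 - (46023/32)x^3 - (77409/64)x^2 - (74763/128)x - 64233/512
(4E_{3/2}) f = -6x^8 - 90x^7 - 567x^6 - (3969/2)x^5 - (8505/2)x^4 - (46023/8)x^3 - (77409/16)x^2 - (74763/32)x - 64233/128


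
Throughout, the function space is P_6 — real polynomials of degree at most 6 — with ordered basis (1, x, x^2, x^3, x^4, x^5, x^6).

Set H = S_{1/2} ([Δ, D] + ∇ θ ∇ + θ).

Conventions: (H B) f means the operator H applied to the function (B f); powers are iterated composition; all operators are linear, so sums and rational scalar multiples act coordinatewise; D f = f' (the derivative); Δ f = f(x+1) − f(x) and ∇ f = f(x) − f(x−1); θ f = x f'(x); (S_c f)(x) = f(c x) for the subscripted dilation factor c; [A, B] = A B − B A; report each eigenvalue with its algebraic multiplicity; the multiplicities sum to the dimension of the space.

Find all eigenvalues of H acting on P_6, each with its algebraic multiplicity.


λ = 0 (multiplicity 1), λ = 3/32 (multiplicity 1), λ = 5/32 (multiplicity 1), λ = 1/4 (multiplicity 1), λ = 3/8 (multiplicity 1), λ = 1/2 (multiplicity 2)

image of 1: 0
image of x: (1/2)x
image of x^2: (1/2)x^2 + 2
image of x^3: (3/8)x^3 + 6x - 9
image of x^4: (1/4)x^4 + 9x^2 - 30x + 28
image of x^5: (5/32)x^5 + 10x^3 - (105/2)x^2 + 105x - 75
image of x^6: (3/32)x^6 + (75/8)x^4 - (135/2)x^3 + 210x^2 - 315x + 186
the matrix is upper triangular; its diagonal is (0, 1/2, 1/2, 3/8, 1/4, 5/32, 3/32)
for a triangular matrix the eigenvalues are the diagonal entries, with algebraic multiplicity their repetition count


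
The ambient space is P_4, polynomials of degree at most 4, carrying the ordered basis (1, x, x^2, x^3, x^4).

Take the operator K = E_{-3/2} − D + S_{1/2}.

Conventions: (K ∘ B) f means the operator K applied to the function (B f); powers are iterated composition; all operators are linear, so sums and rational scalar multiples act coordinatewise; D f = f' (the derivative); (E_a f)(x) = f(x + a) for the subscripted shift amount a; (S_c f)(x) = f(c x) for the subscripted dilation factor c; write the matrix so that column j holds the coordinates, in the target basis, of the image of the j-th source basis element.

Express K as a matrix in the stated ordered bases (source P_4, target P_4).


the matrix is [[2, -5/2, 9/4, -27/8, 81/16]; [0, 3/2, -5, 27/4, -27/2]; [0, 0, 5/4, -15/2, 27/2]; [0, 0, 0, 9/8, -10]; [0, 0, 0, 0, 17/16]] (rows listed top to bottom)

image of 1: 2
image of x: (3/2)x - 5/2
image of x^2: (5/4)x^2 - 5x + 9/4
image of x^3: (9/8)x^3 - (15/2)x^2 + (27/4)x - 27/8
image of x^4: (17/16)x^4 - 10x^3 + (27/2)x^2 - (27/2)x + 81/16
each image's coordinates form column j of the matrix


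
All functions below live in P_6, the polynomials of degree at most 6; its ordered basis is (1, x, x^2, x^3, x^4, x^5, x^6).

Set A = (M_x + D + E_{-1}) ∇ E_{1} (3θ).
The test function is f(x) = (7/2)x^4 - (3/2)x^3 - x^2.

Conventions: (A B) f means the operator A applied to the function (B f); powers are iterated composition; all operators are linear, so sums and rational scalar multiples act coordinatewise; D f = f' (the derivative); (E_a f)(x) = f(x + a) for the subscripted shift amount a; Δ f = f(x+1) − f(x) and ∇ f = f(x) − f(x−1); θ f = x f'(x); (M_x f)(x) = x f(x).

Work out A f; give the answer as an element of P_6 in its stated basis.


g(x) = 168x^4 + (759/2)x^3 + 327x^2 + 642x + 66

θ f = 14x^4 - (9/2)x^3 - 2x^2
(3θ) f = 42x^4 - (27/2)x^3 - 6x^2
E_{1} (3θ) f = 42x^4 + (309/2)x^3 + (411/2)x^2 + (231/2)x + 45/2
∇ E_{1} (3θ) f = 168x^3 + (423/2)x^2 + (231/2)x + 45/2
M_x (∇ E_{1}) (3θ) f = 168x^4 + (423/2)x^3 + (231/2)x^2 + (45/2)x
D (∇ E_{1}) (3θ) f = 504x^2 + 423x + 231/2
E_{-1} (∇ E_{1}) (3θ) f = 168x^3 - (585/2)x^2 + (393/2)x - 99/2
(M_x + D + E_{-1}) (∇ E_{1}) (3θ) f = 168x^4 + (759/2)x^3 + 327x^2 + 642x + 66


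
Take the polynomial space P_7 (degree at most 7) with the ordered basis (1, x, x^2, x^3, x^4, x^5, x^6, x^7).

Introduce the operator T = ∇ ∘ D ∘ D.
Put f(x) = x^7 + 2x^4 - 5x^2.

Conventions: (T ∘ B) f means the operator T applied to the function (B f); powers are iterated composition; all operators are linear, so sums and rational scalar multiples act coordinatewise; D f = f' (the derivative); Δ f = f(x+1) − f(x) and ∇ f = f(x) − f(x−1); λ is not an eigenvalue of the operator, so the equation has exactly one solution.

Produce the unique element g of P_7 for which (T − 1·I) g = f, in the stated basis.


write g with unknown coordinates in the stated basis and equate coefficients in (T − 1·I) g = f
solving from the highest basis element down gives g = -x^7 - 212x^4 + 420x^3 - 415x^2 - 4878x + 5022
check: T g = -210x^4 + 420x^3 - 420x^2 - 4878x + 5022
so T g − 1·g = x^7 + 2x^4 - 5x^2 = f ✓

g(x) = -x^7 - 212x^4 + 420x^3 - 415x^2 - 4878x + 5022


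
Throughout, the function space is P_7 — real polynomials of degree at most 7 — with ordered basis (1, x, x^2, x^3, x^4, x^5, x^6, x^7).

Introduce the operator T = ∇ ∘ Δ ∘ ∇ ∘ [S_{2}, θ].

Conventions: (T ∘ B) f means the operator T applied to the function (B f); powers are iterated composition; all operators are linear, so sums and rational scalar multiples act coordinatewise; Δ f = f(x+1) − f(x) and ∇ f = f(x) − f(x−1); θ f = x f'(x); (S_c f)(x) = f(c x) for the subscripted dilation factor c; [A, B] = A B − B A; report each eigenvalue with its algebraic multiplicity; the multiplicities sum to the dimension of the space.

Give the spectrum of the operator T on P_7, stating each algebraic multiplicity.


image of 1: 0
image of x: 0
image of x^2: 0
image of x^3: 0
image of x^4: 0
image of x^5: 0
image of x^6: 0
image of x^7: 0
the matrix is upper triangular; its diagonal is (0, 0, 0, 0, 0, 0, 0, 0)
for a triangular matrix the eigenvalues are the diagonal entries, with algebraic multiplicity their repetition count

λ = 0 (multiplicity 8)


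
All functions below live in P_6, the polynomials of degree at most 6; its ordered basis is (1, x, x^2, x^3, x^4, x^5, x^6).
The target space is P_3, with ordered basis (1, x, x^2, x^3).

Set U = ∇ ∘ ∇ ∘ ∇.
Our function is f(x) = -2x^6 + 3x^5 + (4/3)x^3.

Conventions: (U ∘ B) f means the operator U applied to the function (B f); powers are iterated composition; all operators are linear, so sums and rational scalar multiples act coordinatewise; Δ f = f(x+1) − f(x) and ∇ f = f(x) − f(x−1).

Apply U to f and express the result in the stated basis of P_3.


∇ f = -12x^5 + 45x^4 - 70x^3 + 64x^2 - 31x + 19/3
∇ ∇ f = -60x^4 + 300x^3 - 600x^2 + 578x - 222
∇ ∇ ∇ f = -240x^3 + 1260x^2 - 2340x + 1538

g(x) = -240x^3 + 1260x^2 - 2340x + 1538


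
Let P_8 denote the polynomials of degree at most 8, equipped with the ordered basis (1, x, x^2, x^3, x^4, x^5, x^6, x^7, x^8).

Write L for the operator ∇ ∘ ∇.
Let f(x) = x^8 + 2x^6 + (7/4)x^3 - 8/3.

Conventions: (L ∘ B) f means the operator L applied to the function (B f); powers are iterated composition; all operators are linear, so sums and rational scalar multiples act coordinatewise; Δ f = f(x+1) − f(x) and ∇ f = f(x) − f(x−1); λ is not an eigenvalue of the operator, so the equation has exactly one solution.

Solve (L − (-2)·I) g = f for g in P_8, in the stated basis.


write g with unknown coordinates in the stated basis and equate coefficients in (L − (-2)·I) g = f
solving from the highest basis element down gives g = (1/2)x^8 - 13x^6 + 84x^5 - 50x^4 - (9593/8)x^3 + 3751x^2 - (6885/8)x - 129605/24
check: L g = 28x^6 - 168x^5 + 100x^4 + 2400x^3 - 7502x^2 + (6885/4)x + 43191/4
so L g − (-2)·g = x^8 + 2x^6 + (7/4)x^3 - 8/3 = f ✓

the image equals g(x) = (1/2)x^8 - 13x^6 + 84x^5 - 50x^4 - (9593/8)x^3 + 3751x^2 - (6885/8)x - 129605/24


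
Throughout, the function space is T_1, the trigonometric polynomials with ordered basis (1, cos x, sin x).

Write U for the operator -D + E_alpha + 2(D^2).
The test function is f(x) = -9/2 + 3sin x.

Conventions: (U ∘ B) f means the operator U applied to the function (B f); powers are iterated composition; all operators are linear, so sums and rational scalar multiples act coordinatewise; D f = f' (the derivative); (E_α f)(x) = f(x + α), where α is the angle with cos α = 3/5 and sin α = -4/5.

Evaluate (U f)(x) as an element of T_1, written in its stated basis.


D f = 3cos x
(-D) f = -3cos x
E_alpha f = -9/2 - (12/5)cos x + (9/5)sin x
D f = 3cos x
D D f = -3sin x
(2(D^2)) f = -6sin x
(-D + E_alpha + 2(D^2)) f = -9/2 - (27/5)cos x - (21/5)sin x

g(x) = -9/2 - (27/5)cos x - (21/5)sin x


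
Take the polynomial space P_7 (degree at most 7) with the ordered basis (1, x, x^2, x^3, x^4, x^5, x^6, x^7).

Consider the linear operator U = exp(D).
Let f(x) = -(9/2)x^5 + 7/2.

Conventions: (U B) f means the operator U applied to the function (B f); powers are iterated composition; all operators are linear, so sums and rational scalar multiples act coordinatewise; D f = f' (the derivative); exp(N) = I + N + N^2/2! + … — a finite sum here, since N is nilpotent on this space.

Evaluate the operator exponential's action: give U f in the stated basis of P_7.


g(x) = -(9/2)x^5 - (45/2)x^4 - 45x^3 - 45x^2 - (45/2)x - 1

order-1 term: -(45/2)x^4
order-2 term: -45x^3
order-3 term: -45x^2
order-4 term: -(45/2)x
order-5 term: -9/2
the series for exp(D) f terminates at order 5
exp(D) f = -(9/2)x^5 - (45/2)x^4 - 45x^3 - 45x^2 - (45/2)x - 1


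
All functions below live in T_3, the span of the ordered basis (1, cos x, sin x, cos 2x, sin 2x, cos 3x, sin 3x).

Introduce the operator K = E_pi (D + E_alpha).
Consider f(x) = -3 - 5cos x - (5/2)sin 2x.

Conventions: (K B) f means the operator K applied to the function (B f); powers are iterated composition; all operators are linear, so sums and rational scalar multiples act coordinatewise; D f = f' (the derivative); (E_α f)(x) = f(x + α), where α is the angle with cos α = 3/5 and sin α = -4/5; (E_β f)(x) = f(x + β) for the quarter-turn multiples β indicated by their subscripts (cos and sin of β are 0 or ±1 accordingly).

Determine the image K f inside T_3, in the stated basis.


g(x) = -3 + 3cos x - sin x - (13/5)cos 2x + (7/10)sin 2x

D f = 5sin x - 5cos 2x
E_alpha f = -3 - 3cos x - 4sin x + (12/5)cos 2x + (7/10)sin 2x
(D + E_alpha) f = -3 - 3cos x + sin x - (13/5)cos 2x + (7/10)sin 2x
E_pi (D + E_alpha) f = -3 + 3cos x - sin x - (13/5)cos 2x + (7/10)sin 2x


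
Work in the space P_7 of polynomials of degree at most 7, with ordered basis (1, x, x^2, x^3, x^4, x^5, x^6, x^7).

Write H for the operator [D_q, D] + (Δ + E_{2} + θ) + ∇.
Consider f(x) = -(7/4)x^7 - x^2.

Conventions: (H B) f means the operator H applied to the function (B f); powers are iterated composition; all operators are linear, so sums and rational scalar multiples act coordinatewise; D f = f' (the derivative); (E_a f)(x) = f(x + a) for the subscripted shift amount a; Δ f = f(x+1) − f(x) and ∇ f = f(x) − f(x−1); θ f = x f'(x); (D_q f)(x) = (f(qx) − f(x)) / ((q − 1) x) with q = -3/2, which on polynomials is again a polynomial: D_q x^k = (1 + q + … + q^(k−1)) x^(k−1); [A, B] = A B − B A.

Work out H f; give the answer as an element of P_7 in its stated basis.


D f = -(49/4)x^6 - 2x
D_q D f = (6517/128)x^5 - 2
D_q f = -(3241/256)x^6 + (1/2)x
D D_q f = -(9723/128)x^5 + 1/2
[D_q, D] f = (1015/8)x^5 - 5/2
Δ f = -(49/4)x^6 - (147/4)x^5 - (245/4)x^4 - (245/4)x^3 - (147/4)x^2 - (57/4)x - 11/4
E_{2} f = -(7/4)x^7 - (49/2)x^6 - 147x^5 - 490x^4 - 980x^3 - 1177x^2 - 788x - 228
θ f = -(49/4)x^7 - 2x^2
(Δ + E_{2} + θ) f = -14x^7 - (147/4)x^6 - (735/4)x^5 - (2205/4)x^4 - (4165/4)x^3 - (4863/4)x^2 - (3209/4)x - 923/4
∇ f = -(49/4)x^6 + (147/4)x^5 - (245/4)x^4 + (245/4)x^3 - (147/4)x^2 + (41/4)x - 3/4
([D_q, D] + (Δ + E_{2} + θ) + ∇) f = -14x^7 - 49x^6 - (161/8)x^5 - (1225/2)x^4 - 980x^3 - (2505/2)x^2 - 792x - 234

g(x) = -14x^7 - 49x^6 - (161/8)x^5 - (1225/2)x^4 - 980x^3 - (2505/2)x^2 - 792x - 234


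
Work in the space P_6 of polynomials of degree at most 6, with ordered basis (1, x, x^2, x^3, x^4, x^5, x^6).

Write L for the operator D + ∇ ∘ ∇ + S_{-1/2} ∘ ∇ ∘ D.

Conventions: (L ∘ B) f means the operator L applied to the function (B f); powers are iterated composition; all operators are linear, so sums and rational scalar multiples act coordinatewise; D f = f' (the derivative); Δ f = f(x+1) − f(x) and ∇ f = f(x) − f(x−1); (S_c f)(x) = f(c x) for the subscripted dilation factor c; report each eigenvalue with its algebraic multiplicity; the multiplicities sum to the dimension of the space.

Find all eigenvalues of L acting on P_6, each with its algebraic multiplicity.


image of 1: 0
image of x: 1
image of x^2: 2x + 4
image of x^3: 3x^2 + 3x - 9
image of x^4: 4x^3 + 15x^2 - 18x + 18
image of x^5: 5x^4 + (35/2)x^3 - (135/2)x^2 + 60x - 35
image of x^6: 6x^5 + (255/8)x^4 - (225/2)x^3 + 225x^2 - 165x + 68
the matrix is upper triangular; its diagonal is (0, 0, 0, 0, 0, 0, 0)
for a triangular matrix the eigenvalues are the diagonal entries, with algebraic multiplicity their repetition count

λ = 0 (multiplicity 7)


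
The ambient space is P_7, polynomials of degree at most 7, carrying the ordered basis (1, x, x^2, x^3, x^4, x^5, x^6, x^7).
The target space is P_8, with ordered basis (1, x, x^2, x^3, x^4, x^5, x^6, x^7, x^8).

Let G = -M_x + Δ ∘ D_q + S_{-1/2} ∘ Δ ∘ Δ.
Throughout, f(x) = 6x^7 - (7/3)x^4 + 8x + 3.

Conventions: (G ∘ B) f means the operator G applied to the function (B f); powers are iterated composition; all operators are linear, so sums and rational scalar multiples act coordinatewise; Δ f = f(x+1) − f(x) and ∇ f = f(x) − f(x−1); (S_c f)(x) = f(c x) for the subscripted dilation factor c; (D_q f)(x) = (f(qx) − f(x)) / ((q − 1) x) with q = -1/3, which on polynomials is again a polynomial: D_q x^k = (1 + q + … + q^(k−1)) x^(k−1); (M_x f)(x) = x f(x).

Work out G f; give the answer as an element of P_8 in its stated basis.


M_x f = 6x^8 - (7/3)x^5 + 8x^2 + 3x
(-M_x) f = -6x^8 + (7/3)x^5 - 8x^2 - 3x
D_q f = (1094/243)x^6 - (140/81)x^3 + 8
Δ D_q f = (2188/81)x^5 + (5470/81)x^4 + (21880/243)x^3 + (5050/81)x^2 + (1768/81)x + 674/243
Δ f = 42x^6 + 126x^5 + 210x^4 + (602/3)x^3 + 112x^2 + (98/3)x + 35/3
Δ Δ f = 252x^5 + 1260x^4 + 2940x^3 + 3752x^2 + 2548x + 2170/3
S_{-1/2} Δ Δ f = -(63/8)x^5 + (315/4)x^4 - (735/2)x^3 + 938x^2 - 1274x + 2170/3
(-M_x + Δ ∘ D_q + S_{-1/2} ∘ Δ ∘ Δ) f = -6x^8 + (13913/648)x^5 + (47395/324)x^4 - (134845/486)x^3 + (80380/81)x^2 - (101669/81)x + 176444/243

the result is g(x) = -6x^8 + (13913/648)x^5 + (47395/324)x^4 - (134845/486)x^3 + (80380/81)x^2 - (101669/81)x + 176444/243


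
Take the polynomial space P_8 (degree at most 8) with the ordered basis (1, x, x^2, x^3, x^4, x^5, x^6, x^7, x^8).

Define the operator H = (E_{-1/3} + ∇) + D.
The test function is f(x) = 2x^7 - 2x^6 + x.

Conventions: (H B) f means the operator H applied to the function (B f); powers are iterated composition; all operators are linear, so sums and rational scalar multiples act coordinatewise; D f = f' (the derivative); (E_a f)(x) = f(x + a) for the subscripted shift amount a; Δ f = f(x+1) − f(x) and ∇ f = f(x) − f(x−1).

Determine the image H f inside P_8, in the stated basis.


E_{-1/3} f = 2x^7 - (20/3)x^6 + (26/3)x^5 - (160/27)x^4 + (190/81)x^3 - (44/81)x^2 + (779/729)x - 737/2187
∇ f = 14x^6 - 54x^5 + 100x^4 - 110x^3 + 72x^2 - 26x + 5
(E_{-1/3} + ∇) f = 2x^7 + (22/3)x^6 - (136/3)x^5 + (2540/27)x^4 - (8720/81)x^3 + (5788/81)x^2 - (18175/729)x + 10198/2187
D f = 14x^6 - 12x^5 + 1
((E_{-1/3} + ∇) + D) f = 2x^7 + (64/3)x^6 - (172/3)x^5 + (2540/27)x^4 - (8720/81)x^3 + (5788/81)x^2 - (18175/729)x + 12385/2187

the image equals g(x) = 2x^7 + (64/3)x^6 - (172/3)x^5 + (2540/27)x^4 - (8720/81)x^3 + (5788/81)x^2 - (18175/729)x + 12385/2187


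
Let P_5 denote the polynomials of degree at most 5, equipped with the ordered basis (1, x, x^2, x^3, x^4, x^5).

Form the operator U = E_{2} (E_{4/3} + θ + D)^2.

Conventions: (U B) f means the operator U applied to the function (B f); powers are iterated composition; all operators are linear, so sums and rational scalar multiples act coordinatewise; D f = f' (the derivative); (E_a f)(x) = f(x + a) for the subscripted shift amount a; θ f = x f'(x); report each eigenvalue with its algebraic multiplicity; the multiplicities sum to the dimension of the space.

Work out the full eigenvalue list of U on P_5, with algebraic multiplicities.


λ = 1 (multiplicity 1), λ = 4 (multiplicity 1), λ = 9 (multiplicity 1), λ = 16 (multiplicity 1), λ = 25 (multiplicity 1), λ = 36 (multiplicity 1)

image of 1: 1
image of x: 4x + 15
image of x^2: 9x^2 + (178/3)x + 302/3
image of x^3: 16x^3 + 145x^2 + (1358/3)x + 13232/27
image of x^4: 25x^4 + 284x^3 + (3764/3)x^2 + (69568/27)x + 169184/81
image of x^5: 36x^5 + (1465/3)x^4 + (8260/3)x^3 + (73280/9)x^2 + (1030160/81)x + 2046064/243
the matrix is upper triangular; its diagonal is (1, 4, 9, 16, 25, 36)
for a triangular matrix the eigenvalues are the diagonal entries, with algebraic multiplicity their repetition count


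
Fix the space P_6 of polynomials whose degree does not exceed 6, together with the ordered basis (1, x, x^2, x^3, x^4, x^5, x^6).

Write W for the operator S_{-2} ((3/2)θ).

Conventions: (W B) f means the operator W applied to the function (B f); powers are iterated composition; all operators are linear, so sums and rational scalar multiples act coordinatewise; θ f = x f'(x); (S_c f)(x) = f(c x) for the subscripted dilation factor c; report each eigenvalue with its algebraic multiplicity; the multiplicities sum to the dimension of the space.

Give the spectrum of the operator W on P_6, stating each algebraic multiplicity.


image of 1: 0
image of x: -3x
image of x^2: 12x^2
image of x^3: -36x^3
image of x^4: 96x^4
image of x^5: -240x^5
image of x^6: 576x^6
the matrix is upper triangular; its diagonal is (0, -3, 12, -36, 96, -240, 576)
for a triangular matrix the eigenvalues are the diagonal entries, with algebraic multiplicity their repetition count

λ = -240 (multiplicity 1), λ = -36 (multiplicity 1), λ = -3 (multiplicity 1), λ = 0 (multiplicity 1), λ = 12 (multiplicity 1), λ = 96 (multiplicity 1), λ = 576 (multiplicity 1)


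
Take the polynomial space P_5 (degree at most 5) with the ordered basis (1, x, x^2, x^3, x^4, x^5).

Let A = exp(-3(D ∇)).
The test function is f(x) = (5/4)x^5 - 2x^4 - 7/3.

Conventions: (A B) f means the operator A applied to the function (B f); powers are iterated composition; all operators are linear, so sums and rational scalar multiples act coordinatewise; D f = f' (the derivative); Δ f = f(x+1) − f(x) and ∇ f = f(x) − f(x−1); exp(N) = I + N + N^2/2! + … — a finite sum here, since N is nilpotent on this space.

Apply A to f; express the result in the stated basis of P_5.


order-1 term: -75x^3 + (369/2)x^2 - 147x + 171/4
order-2 term: 675x - 891
the series for exp(-3(D ∇)) f terminates at order 2
exp(-3(D ∇)) f = (5/4)x^5 - 2x^4 - 75x^3 + (369/2)x^2 + 528x - 10207/12

the image equals g(x) = (5/4)x^5 - 2x^4 - 75x^3 + (369/2)x^2 + 528x - 10207/12


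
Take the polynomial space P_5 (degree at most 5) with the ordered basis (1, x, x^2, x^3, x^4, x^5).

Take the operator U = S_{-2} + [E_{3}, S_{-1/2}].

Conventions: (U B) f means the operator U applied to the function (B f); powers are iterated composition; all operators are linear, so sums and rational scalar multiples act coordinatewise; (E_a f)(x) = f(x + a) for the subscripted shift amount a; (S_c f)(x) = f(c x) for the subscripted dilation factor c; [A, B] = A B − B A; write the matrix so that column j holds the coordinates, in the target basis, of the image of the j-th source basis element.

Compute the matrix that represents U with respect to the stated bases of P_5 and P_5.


image of 1: 1
image of x: -2x - 9/2
image of x^2: 4x^2 + (9/2)x - 27/4
image of x^3: -8x^3 - (27/8)x^2 + (81/8)x - 243/8
image of x^4: 16x^4 + (9/4)x^3 - (81/8)x^2 + (243/4)x - 1215/16
image of x^5: -32x^5 - (45/32)x^4 + (135/16)x^3 - (1215/16)x^2 + (6075/32)x - 8019/32
each image's coordinates form column j of the matrix

the matrix is [[1, -9/2, -27/4, -243/8, -1215/16, -8019/32]; [0, -2, 9/2, 81/8, 243/4, 6075/32]; [0, 0, 4, -27/8, -81/8, -1215/16]; [0, 0, 0, -8, 9/4, 135/16]; [0, 0, 0, 0, 16, -45/32]; [0, 0, 0, 0, 0, -32]] (rows listed top to bottom)


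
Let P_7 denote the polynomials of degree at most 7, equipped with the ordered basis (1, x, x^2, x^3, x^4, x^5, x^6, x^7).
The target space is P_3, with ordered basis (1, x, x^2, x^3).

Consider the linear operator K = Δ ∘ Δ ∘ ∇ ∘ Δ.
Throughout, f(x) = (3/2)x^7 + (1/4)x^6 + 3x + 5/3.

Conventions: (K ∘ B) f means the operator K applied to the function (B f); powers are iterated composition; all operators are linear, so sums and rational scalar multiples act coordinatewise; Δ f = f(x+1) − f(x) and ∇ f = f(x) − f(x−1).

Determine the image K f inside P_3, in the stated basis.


the result is g(x) = 1260x^3 + 3870x^2 + 5220x + 2640

Δ f = (21/2)x^6 + 33x^5 + (225/4)x^4 + (115/2)x^3 + (141/4)x^2 + 12x + 19/4
∇ Δ f = 63x^5 + (15/2)x^4 + 105x^3 + (15/2)x^2 + 21x + 1/2
Δ ∇ Δ f = 315x^4 + 660x^3 + 990x^2 + 675x + 204
Δ (Δ ∘ ∇ ∘ Δ) f = 1260x^3 + 3870x^2 + 5220x + 2640


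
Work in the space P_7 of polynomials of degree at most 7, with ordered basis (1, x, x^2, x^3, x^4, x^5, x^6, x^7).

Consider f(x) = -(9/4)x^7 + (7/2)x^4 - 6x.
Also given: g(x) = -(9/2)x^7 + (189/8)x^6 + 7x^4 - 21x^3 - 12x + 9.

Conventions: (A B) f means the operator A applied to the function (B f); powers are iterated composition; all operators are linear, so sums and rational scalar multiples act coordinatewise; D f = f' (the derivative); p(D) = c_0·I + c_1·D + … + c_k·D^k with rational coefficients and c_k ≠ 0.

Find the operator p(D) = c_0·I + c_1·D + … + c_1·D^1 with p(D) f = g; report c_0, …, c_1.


D^0 f = -(9/4)x^7 + (7/2)x^4 - 6x
D^1 f = -(63/4)x^6 + 14x^3 - 6
matching coefficients of g against c_0 f + c_1 Df + … from the top degree down determines the c_i
solution: c_0 = 2, c_1 = -3/2

p(D) = 2·I − (3/2)·D, i.e. c_0 = 2, c_1 = -3/2


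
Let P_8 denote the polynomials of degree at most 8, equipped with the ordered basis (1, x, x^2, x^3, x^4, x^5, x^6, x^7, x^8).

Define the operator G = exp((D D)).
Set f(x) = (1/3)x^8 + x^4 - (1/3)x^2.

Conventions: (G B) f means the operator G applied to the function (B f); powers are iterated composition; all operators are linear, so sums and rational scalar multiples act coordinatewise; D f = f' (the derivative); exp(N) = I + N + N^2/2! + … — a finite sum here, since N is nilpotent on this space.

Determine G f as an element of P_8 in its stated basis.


the result is g(x) = (1/3)x^8 + (56/3)x^6 + 281x^4 + (3395/3)x^2 + 1714/3

order-1 term: (56/3)x^6 + 12x^2 - 2/3
order-2 term: 280x^4 + 12
order-3 term: 1120x^2
order-4 term: 560
the series for exp((D D)) f terminates at order 4
exp((D D)) f = (1/3)x^8 + (56/3)x^6 + 281x^4 + (3395/3)x^2 + 1714/3


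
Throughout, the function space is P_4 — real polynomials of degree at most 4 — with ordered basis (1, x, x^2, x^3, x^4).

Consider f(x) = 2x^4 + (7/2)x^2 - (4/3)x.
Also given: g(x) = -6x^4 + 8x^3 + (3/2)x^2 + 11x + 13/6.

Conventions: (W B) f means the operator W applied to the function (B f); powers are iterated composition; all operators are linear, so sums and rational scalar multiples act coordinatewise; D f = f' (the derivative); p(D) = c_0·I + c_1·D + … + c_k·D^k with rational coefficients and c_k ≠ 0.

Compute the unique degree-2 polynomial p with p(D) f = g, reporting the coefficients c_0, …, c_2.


p(D) = -3·I + D + (1/2)·D^2, i.e. c_0 = -3, c_1 = 1, c_2 = 1/2

D^0 f = 2x^4 + (7/2)x^2 - (4/3)x
D^1 f = 8x^3 + 7x - 4/3
D^2 f = 24x^2 + 7
matching coefficients of g against c_0 f + c_1 Df + … from the top degree down determines the c_i
solution: c_0 = -3, c_1 = 1, c_2 = 1/2


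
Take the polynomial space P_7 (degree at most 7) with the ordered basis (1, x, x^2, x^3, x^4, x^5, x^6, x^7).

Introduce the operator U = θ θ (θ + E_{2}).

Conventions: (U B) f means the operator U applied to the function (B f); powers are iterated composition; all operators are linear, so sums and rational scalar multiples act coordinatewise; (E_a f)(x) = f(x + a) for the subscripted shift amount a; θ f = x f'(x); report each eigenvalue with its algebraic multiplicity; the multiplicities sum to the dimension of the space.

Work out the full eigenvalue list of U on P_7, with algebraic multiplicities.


image of 1: 0
image of x: 2x
image of x^2: 12x^2 + 4x
image of x^3: 36x^3 + 24x^2 + 12x
image of x^4: 80x^4 + 72x^3 + 96x^2 + 32x
image of x^5: 150x^5 + 160x^4 + 360x^3 + 320x^2 + 80x
image of x^6: 252x^6 + 300x^5 + 960x^4 + 1440x^3 + 960x^2 + 192x
image of x^7: 392x^7 + 504x^6 + 2100x^5 + 4480x^4 + 5040x^3 + 2688x^2 + 448x
the matrix is upper triangular; its diagonal is (0, 2, 12, 36, 80, 150, 252, 392)
for a triangular matrix the eigenvalues are the diagonal entries, with algebraic multiplicity their repetition count

λ = 0 (multiplicity 1), λ = 2 (multiplicity 1), λ = 12 (multiplicity 1), λ = 36 (multiplicity 1), λ = 80 (multiplicity 1), λ = 150 (multiplicity 1), λ = 252 (multiplicity 1), λ = 392 (multiplicity 1)
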